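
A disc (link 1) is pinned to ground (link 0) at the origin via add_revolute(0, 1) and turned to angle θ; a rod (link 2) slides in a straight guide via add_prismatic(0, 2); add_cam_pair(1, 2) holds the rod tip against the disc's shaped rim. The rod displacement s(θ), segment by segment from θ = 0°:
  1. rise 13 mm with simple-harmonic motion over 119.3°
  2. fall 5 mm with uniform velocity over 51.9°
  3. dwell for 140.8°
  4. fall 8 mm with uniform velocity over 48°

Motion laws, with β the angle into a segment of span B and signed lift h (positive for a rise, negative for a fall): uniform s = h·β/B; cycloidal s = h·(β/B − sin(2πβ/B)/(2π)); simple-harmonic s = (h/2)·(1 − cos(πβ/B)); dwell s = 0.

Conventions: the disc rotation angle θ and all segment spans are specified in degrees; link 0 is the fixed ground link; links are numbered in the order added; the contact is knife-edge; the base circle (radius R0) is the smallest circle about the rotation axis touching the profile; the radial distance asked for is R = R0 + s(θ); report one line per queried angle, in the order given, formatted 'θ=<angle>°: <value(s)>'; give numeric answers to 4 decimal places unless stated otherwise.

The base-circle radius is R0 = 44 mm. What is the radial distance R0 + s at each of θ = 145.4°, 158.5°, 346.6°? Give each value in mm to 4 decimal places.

segment 1 (0° to 119.3°, simple-harmonic, h = 13) is passed completely: s = 0.0000 + (13) = 13.0000
θ = 145.4° falls in segment 2 (119.3° to 171.2°, uniform, h = -5): β = 145.4 − 119.3 = 26.1°, B = 51.9°; Δs = -5·26.1/51.9 = -2.5145; s = 13.0000 − 2.5145 = 10.4855
θ = 158.5° falls in segment 2 (119.3° to 171.2°, uniform, h = -5): β = 158.5 − 119.3 = 39.2°, B = 51.9°; Δs = -5·39.2/51.9 = -3.7765; s = 13.0000 − 3.7765 = 9.2235
segment 2 (119.3° to 171.2°, uniform, h = -5) is passed completely: s = 13.0000 + (-5) = 8.0000
segment 3 (171.2° to 312°, dwell): s unchanged at 8.0000
θ = 346.6° falls in segment 4 (312° to 360°, uniform, h = -8): β = 346.6 − 312 = 34.6°, B = 48°; Δs = -8·34.6/48 = -5.7667; s = 8.0000 − 5.7667 = 2.2333
θ=145.4°: R = R0 + s = 44 + 10.4855 = 54.4855
θ=158.5°: R = R0 + s = 44 + 9.2235 = 53.2235
θ=346.6°: R = R0 + s = 44 + 2.2333 = 46.2333

θ=145.4°: 54.4855
θ=158.5°: 53.2235
θ=346.6°: 46.2333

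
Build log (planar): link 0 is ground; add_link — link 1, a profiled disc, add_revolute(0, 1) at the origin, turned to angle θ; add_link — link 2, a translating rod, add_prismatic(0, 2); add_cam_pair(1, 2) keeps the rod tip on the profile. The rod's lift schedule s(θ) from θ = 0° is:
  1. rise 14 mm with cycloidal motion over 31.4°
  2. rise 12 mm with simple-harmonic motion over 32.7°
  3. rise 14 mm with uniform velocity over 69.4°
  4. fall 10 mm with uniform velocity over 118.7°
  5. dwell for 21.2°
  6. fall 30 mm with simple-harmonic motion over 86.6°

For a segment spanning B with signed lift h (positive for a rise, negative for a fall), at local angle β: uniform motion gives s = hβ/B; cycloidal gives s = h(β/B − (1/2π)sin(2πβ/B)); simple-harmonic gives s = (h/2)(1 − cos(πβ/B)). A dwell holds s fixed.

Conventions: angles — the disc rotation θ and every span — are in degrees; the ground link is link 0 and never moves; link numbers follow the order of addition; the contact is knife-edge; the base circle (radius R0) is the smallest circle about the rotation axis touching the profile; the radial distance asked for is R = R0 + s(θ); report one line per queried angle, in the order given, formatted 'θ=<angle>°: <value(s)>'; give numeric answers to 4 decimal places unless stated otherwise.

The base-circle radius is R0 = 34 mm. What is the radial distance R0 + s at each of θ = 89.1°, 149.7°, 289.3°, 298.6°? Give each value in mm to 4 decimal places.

seg 1 [0°–31.4°] cycloidal, h=14: full span → s += 14 → s = 14.0000
seg 2 [31.4°–64.1°] simple-harmonic, h=12: full span → s += 12 → s = 26.0000
seg 3 [64.1°–133.5°] uniform, h=14: θ=89.1° here. β=25, B=69.4. 14·25/69.4 = 5.0432 → s = 31.0432
seg 3 [64.1°–133.5°] uniform, h=14: full span → s += 14 → s = 40.0000
seg 4 [133.5°–252.2°] uniform, h=-10: θ=149.7° here. β=16.2, B=118.7. -10·16.2/118.7 = -1.3648 → s = 38.6352
seg 4 [133.5°–252.2°] uniform, h=-10: full span → s += -10 → s = 30.0000
seg 5 [252.2°–273.4°] dwell: s stays 30.0000
seg 6 [273.4°–360°] simple-harmonic, h=-30: θ=289.3° here. β=15.9, B=86.6. -30/2·(1 − cos(π·0.1836)) = -2.4269 → s = 27.5731
seg 6 [273.4°–360°] simple-harmonic, h=-30: θ=298.6° here. β=25.2, B=86.6. -30/2·(1 − cos(π·0.2910)) = -5.8434 → s = 24.1566
θ=89.1°: R = R0 + s = 34 + 31.0432 = 65.0432
θ=149.7°: R = R0 + s = 34 + 38.6352 = 72.6352
θ=289.3°: R = R0 + s = 34 + 27.5731 = 61.5731
θ=298.6°: R = R0 + s = 34 + 24.1566 = 58.1566

θ=89.1°: 65.0432
θ=149.7°: 72.6352
θ=289.3°: 61.5731
θ=298.6°: 58.1566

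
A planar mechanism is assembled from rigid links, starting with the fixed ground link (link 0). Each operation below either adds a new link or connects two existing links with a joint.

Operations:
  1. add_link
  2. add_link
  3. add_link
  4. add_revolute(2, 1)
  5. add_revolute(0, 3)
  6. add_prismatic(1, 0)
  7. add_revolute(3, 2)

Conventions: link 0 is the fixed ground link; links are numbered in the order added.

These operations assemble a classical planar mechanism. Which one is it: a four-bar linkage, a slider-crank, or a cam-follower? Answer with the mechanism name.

links: 4 (incl. ground); joints: 3 revolute, 1 prismatic, 0 higher (cam) pair, forming one closed loop
4 links, 3 revolutes + 1 prismatic in one loop → slider-crank

slider-crank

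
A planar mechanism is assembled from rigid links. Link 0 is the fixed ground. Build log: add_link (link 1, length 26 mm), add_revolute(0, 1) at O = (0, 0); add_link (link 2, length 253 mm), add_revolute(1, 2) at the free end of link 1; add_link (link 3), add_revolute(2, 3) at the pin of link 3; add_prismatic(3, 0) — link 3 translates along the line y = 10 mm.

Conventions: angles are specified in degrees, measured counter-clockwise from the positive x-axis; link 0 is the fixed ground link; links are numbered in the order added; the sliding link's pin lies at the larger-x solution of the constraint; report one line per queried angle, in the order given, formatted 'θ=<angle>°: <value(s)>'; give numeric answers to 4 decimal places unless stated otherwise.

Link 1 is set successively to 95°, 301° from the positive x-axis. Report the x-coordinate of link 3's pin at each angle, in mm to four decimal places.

geometry: r = 26 mm, L = 253 mm, e = 10 mm
θ=95°: crank pin P = (r cos θ, r sin θ) = (-2.266049, 25.901062)
θ=95°: h = r sin θ − e = 25.901062 − 10 = 15.901062
θ=95°: x = r cos θ + √(L² − h²) = -2.266049 + 252.499814 = 250.233765
θ=301°: crank pin P = (r cos θ, r sin θ) = (13.390990, -22.286350)
θ=301°: h = r sin θ − e = -22.286350 − 10 = -32.286350
θ=301°: x = r cos θ + √(L² − h²) = 13.390990 + 250.931448 = 264.322438

θ=95°: 250.2338
θ=301°: 264.3224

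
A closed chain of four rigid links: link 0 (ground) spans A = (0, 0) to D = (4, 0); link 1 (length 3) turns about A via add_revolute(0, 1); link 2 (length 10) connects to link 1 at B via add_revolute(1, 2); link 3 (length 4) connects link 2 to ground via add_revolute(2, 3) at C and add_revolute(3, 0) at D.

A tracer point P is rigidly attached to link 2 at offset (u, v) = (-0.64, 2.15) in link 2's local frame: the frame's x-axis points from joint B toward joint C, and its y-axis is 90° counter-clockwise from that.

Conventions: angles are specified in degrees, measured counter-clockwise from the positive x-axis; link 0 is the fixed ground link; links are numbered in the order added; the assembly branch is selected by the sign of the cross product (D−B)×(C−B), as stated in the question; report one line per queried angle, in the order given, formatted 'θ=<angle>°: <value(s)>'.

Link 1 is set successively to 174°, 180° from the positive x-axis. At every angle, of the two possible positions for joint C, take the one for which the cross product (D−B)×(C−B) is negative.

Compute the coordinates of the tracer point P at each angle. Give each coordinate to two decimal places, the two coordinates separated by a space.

A=(0,0), D=(4.00,0)
θ=174°: B = A + 3.00·(cos174°, sin174°) = (-2.9836, 0.3136)
θ=174°: |BD| = 6.9906
θ=174°: circle(B,10.00) ∩ circle(D,4.00): a=9.5034, h=3.1122
θ=174°:   candidates: C₊=(6.6498,2.9964) cross=21.756; C₋=(6.3706,-3.2218) cross=-21.756
θ=174°:   branch - wants cross < 0 → take C=(6.3706,-3.2218) (cross=-21.756)
θ=174°: ex = (C−B)/|BC| = (0.9354,-0.3535); ey = (0.3535,0.9354)
θ=174°: P = B + -0.64·ex + 2.15·ey = (-2.8221,2.5510)
θ=180°: B = A + 3.00·(cos180°, sin180°) = (-3.0000, 0.0000)
θ=180°: |BD| = 7.0000
θ=180°: circle(B,10.00) ∩ circle(D,4.00): a=9.5000, h=3.1225
θ=180°:   candidates: C₊=(6.5000,3.1225) cross=21.857; C₋=(6.5000,-3.1225) cross=-21.857
θ=180°:   branch - wants cross < 0 → take C=(6.5000,-3.1225) (cross=-21.857)
θ=180°: ex = (C−B)/|BC| = (0.9500,-0.3122); ey = (0.3122,0.9500)
θ=180°: P = B + -0.64·ex + 2.15·ey = (-2.9367,2.2423)

θ=174°: -2.82 2.55
θ=180°: -2.94 2.24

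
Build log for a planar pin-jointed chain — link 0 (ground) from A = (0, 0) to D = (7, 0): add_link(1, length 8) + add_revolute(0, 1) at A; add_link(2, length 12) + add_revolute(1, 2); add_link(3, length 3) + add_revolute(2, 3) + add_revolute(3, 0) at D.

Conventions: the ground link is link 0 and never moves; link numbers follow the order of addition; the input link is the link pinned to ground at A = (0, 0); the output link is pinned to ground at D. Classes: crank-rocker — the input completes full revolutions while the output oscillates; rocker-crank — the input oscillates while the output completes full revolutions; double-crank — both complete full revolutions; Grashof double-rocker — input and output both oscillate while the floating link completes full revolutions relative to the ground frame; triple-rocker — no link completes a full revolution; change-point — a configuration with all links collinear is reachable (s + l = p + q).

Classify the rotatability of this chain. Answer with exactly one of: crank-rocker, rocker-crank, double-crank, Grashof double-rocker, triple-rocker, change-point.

lengths: ground=7, input=8, coupler=12, output=3
sorted: s=3 (shortest), l=12 (longest), p+q=15
s + l = 15 vs p + q = 15
s + l = p + q → change-point (collinear configuration reachable)

change-point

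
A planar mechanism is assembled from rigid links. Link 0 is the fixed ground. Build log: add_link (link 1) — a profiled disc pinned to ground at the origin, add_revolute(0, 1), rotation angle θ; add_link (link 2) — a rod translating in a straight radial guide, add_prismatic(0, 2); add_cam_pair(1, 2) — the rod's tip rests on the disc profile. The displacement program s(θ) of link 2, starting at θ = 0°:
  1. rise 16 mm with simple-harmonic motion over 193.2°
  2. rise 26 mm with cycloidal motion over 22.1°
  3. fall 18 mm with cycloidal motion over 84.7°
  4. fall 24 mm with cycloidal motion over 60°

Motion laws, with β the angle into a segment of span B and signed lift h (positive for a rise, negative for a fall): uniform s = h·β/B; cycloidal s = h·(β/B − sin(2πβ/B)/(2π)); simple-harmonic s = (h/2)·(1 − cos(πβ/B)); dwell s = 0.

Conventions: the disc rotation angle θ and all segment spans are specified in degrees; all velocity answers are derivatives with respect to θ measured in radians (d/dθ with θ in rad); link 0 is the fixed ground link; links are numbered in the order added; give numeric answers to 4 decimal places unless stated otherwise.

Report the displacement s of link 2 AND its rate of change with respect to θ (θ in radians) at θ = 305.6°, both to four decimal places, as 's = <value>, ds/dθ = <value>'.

seg 1 [0°–193.2°] simple-harmonic, h=16: full span → s += 16 → s = 16.0000
seg 2 [193.2°–215.3°] cycloidal, h=26: full span → s += 26 → s = 42.0000
seg 3 [215.3°–300°] cycloidal, h=-18: full span → s += -18 → s = 24.0000
seg 4 [300°–360°] cycloidal, h=-24: θ=305.6° here. β=5.6, B=60. -24·(0.0933 − sin(2π·0.0933)/(2π)) = -0.1262 → s = 23.8738
velocity in seg [300°–360°] (cycloidal), θ in radians: β = 5.6° = 0.0977 rad, B = 60° = 1.0472 rad; ds/dθ = (h/B)(1 − cos(2πβ/B)) = ((-24)/1.0472)(1 − cos(2π·0.0933)) = -3.829163 mm/rad

s = 23.8738, ds/dθ = -3.8292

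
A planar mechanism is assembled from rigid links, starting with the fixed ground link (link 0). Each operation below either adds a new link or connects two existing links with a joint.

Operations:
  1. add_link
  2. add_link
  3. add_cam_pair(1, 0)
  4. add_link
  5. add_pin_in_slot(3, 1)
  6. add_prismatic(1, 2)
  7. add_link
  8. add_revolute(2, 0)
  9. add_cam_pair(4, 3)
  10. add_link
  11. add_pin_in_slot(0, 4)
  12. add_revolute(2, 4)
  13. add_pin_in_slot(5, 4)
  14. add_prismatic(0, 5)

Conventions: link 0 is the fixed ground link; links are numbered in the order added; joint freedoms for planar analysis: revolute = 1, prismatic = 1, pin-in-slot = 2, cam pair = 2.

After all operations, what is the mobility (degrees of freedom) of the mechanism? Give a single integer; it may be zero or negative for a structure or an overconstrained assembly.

ground; <1,0,0>
#1 <2,0,0>
#2 <3,0,0>
C:1↔0 J2 <3,0,1>
#3 <4,0,1>
PS:3↔1 J2 <4,0,2>
P:1↔2 J1 <4,1,2>
#4 <5,1,2>
R:2↔0 J1 <5,2,2>
C:4↔3 J2 <5,2,3>
#5 <6,2,3>
PS:0↔4 J2 <6,2,4>
R:2↔4 J1 <6,3,4>
PS:5↔4 J2 <6,3,5>
P:0↔5 J1 <6,4,5>
3×5 − 2×4 − 1×5 = 2

M = 2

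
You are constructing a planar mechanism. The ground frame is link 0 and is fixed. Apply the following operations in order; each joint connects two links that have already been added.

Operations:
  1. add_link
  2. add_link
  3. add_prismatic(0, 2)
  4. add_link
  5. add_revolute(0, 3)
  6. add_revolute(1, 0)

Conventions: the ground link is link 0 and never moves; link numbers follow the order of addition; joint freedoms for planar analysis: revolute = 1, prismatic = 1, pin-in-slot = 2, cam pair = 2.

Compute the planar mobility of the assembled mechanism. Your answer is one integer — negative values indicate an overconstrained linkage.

L=1 J1=0 J2=0
add link → L=2 J1=0 J2=0
add link → L=3 J1=0 J2=0
P@0,2 dof=1 J1 → L=3 J1=1 J2=0
add link → L=4 J1=1 J2=0
R@0,3 dof=1 J1 → L=4 J1=2 J2=0
R@1,0 dof=1 J1 → L=4 J1=3 J2=0
M=3(L−1)−2J1−J2=3·3−2·3−0=3

M = 3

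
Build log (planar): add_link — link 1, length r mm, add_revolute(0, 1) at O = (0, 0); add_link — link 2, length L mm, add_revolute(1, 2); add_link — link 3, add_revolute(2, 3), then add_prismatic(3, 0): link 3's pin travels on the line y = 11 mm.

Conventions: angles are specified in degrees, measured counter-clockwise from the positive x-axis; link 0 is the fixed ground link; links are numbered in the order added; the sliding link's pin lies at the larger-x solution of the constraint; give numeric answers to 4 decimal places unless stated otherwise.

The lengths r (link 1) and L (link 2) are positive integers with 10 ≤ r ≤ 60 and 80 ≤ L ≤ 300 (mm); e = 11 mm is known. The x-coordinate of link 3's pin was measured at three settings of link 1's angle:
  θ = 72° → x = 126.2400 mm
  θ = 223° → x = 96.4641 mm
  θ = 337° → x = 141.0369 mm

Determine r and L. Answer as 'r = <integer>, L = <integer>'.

constraint per measurement: (x − r cos θ)² + (r sin θ − e)² = L²
subtracting the θ₁ and θ₂ equations cancels the r² and L² terms:
r = (x₁² − x₂²) / (2[(x₁cos θ₁ + e sin θ₁) − (x₂cos θ₂ + e sin θ₂)]) = 26.0000 → r = 26
L² = (x₁ − r cos θ₁)² + (r sin θ₁ − e)² = 14160.9974 → L = 119.0000 → L = 119
check at θ₃=337°: x = 141.0369 (printed 141.0369) ✓

r = 26, L = 119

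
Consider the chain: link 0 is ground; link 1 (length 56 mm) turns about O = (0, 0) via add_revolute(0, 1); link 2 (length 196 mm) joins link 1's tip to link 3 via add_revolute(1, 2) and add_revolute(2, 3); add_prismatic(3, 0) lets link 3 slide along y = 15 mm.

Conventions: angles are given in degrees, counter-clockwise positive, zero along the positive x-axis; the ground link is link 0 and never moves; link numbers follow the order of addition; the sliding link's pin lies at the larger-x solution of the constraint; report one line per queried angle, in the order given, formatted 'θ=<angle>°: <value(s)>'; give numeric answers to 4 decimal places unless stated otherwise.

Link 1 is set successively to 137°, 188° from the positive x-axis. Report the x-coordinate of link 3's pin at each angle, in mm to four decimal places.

geometry: r = 56 mm, L = 196 mm, e = 15 mm
θ=137°: crank pin P = (r cos θ, r sin θ) = (-40.955807, 38.191908)
θ=137°: h = r sin θ − e = 38.191908 − 15 = 23.191908
θ=137°: x = r cos θ + √(L² − h²) = -40.955807 + 194.623060 = 153.667252
θ=188°: crank pin P = (r cos θ, r sin θ) = (-55.455012, -7.793694)
θ=188°: h = r sin θ − e = -7.793694 − 15 = -22.793694
θ=188°: x = r cos θ + √(L² − h²) = -55.455012 + 194.670099 = 139.215087

θ=137°: 153.6673
θ=188°: 139.2151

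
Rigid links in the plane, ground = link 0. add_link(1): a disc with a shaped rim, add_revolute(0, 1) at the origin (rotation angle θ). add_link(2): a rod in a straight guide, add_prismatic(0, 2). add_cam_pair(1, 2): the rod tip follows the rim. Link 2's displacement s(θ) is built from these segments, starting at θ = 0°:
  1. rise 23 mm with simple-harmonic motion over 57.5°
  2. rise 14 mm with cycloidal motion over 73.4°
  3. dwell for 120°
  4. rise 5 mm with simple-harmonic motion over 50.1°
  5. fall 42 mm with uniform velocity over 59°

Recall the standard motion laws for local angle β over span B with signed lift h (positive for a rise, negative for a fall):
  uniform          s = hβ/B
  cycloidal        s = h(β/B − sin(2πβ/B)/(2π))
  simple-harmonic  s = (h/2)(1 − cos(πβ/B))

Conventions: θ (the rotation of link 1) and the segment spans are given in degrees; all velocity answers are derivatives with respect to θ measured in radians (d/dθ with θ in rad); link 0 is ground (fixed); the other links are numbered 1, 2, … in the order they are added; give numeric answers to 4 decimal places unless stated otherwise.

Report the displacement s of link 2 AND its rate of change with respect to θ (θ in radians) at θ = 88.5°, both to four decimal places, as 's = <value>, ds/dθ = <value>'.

segment 1 (0° to 57.5°, simple-harmonic, h = 23) is passed completely: s = 0.0000 + (23) = 23.0000
θ = 88.5° falls in segment 2 (57.5° to 130.9°, cycloidal, h = 14): β = 88.5 − 57.5 = 31°, B = 73.4°; Δs = 14·(0.4223 − sin(2π·0.4223)/(2π)) = 4.8682; s = 23.0000 + 4.8682 = 27.8682
velocity in seg [57.5°–130.9°] (cycloidal), θ in radians: β = 31° = 0.5411 rad, B = 73.4° = 1.2811 rad; ds/dθ = (h/B)(1 − cos(2πβ/B)) = (14/1.2811)(1 − cos(2π·0.4223)) = 20.581412 mm/rad

s = 27.8682, ds/dθ = 20.5814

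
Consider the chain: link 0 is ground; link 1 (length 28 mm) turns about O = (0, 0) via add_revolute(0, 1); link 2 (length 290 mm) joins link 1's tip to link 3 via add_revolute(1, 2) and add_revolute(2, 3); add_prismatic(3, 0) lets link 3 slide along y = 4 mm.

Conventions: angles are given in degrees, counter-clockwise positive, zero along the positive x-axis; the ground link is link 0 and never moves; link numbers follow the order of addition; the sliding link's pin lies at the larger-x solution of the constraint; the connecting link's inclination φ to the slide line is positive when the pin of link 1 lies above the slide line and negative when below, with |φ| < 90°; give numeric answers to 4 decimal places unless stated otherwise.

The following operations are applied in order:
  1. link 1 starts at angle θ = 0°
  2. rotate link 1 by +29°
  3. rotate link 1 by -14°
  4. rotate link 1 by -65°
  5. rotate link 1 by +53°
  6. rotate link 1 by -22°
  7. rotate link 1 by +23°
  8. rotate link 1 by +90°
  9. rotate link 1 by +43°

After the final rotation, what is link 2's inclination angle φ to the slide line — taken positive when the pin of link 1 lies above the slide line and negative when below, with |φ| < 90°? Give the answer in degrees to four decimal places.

geometry: r = 28 mm, L = 290 mm, e = 4 mm; θ starts at 0°
rotate link 1 by +29°: θ ← 0° +29° = 29°
rotate link 1 by -14°: θ ← 29° -14° = 15°
rotate link 1 by -65°: θ ← 15° -65° = -50°
rotate link 1 by +53°: θ ← -50° +53° = 3°
rotate link 1 by -22°: θ ← 3° -22° = -19°
rotate link 1 by +23°: θ ← -19° +23° = 4°
rotate link 1 by +90°: θ ← 4° +90° = 94°
rotate link 1 by +43°: θ ← 94° +43° = 137°
h = r sin θ − e = 19.095954 − 4 = 15.095954
sin φ = h / L = 15.095954 / 290 = 0.05205501
φ = arcsin(0.05205501) = 2.983881°

2.9839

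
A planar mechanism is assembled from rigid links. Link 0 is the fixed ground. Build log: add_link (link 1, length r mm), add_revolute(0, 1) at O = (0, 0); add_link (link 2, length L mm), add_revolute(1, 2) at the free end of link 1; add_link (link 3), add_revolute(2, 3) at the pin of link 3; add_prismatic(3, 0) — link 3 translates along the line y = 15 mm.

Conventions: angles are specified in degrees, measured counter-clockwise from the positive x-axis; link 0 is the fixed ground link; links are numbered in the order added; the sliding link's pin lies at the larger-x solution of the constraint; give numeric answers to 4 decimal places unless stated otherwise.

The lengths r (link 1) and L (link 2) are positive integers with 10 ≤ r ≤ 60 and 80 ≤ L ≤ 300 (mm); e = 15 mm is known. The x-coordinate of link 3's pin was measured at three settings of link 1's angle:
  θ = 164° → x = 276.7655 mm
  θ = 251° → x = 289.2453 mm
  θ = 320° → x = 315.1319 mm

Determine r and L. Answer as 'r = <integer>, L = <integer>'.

constraint per measurement: (x − r cos θ)² + (r sin θ − e)² = L²
subtracting the θ₁ and θ₂ equations cancels the r² and L² terms:
r = (x₁² − x₂²) / (2[(x₁cos θ₁ + e sin θ₁) − (x₂cos θ₂ + e sin θ₂)]) = 23.0002 → r = 23
L² = (x₁ − r cos θ₁)² + (r sin θ₁ − e)² = 89400.9796 → L = 299.0000 → L = 299
check at θ₃=320°: x = 315.1319 (printed 315.1319) ✓

r = 23, L = 299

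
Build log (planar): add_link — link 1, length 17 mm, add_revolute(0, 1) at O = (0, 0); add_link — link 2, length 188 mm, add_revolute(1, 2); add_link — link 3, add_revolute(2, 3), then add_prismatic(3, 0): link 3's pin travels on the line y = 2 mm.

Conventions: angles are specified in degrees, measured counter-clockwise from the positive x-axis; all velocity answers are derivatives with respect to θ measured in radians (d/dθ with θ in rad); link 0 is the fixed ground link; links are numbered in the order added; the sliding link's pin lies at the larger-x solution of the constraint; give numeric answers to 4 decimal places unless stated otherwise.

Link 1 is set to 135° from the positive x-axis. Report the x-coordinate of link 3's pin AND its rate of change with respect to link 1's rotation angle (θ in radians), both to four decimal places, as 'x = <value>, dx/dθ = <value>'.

geometry: r = 17 mm, L = 188 mm, e = 2 mm
crank pin P = (r cos θ, r sin θ) = (-12.020815, 12.020815)
h = r sin θ − e = 12.020815 − 2 = 10.020815
x = r cos θ + √(L² − h²) = -12.020815 + 187.732744 = 175.711929
dx/dθ = −r sin θ − h·r cos θ/√(L² − h²) (θ in radians; h = 10.020815) = -11.379167

x = 175.7119, dx/dθ = -11.3792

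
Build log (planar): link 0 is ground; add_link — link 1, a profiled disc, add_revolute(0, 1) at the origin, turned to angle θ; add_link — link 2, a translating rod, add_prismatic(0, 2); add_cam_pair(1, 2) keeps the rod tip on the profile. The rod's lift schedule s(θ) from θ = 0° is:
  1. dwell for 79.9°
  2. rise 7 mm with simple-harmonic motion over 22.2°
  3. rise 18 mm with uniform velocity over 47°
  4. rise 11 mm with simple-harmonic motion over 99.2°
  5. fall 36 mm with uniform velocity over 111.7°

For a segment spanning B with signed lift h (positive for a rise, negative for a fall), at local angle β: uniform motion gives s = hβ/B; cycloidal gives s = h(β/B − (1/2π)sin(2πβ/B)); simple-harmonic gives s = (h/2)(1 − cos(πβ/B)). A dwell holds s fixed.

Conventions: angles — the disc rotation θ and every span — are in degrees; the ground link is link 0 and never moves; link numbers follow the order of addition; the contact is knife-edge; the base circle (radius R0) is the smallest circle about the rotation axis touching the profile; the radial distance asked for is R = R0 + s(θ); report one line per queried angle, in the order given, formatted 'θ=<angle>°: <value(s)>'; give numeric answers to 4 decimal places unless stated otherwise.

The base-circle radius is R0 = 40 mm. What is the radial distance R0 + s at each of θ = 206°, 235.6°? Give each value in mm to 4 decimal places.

seg 1 [0°–79.9°] dwell: s stays 0.0000
seg 2 [79.9°–102.1°] simple-harmonic, h=7: full span → s += 7 → s = 7.0000
seg 3 [102.1°–149.1°] uniform, h=18: full span → s += 18 → s = 25.0000
seg 4 [149.1°–248.3°] simple-harmonic, h=11: θ=206° here. β=56.9, B=99.2. 11/2·(1 − cos(π·0.5736)) = 6.7602 → s = 31.7602
seg 4 [149.1°–248.3°] simple-harmonic, h=11: θ=235.6° here. β=86.5, B=99.2. 11/2·(1 − cos(π·0.8720)) = 10.5611 → s = 35.5611
θ=206°: R = R0 + s = 40 + 31.7602 = 71.7602
θ=235.6°: R = R0 + s = 40 + 35.5611 = 75.5611

θ=206°: 71.7602
θ=235.6°: 75.5611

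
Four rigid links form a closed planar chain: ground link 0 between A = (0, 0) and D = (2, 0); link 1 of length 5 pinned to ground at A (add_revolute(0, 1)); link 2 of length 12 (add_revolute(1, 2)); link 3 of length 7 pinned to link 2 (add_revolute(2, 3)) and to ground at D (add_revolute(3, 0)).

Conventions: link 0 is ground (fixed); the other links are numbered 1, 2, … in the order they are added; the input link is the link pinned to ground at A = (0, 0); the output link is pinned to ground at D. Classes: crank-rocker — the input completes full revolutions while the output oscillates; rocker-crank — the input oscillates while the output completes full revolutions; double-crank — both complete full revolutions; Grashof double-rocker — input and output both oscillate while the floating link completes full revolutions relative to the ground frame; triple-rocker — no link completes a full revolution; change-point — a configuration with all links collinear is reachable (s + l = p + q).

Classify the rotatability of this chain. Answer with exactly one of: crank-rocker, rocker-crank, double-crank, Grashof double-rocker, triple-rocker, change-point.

lengths: ground=2, input=5, coupler=12, output=7
sorted: s=2 (shortest), l=12 (longest), p+q=12
s + l = 14 vs p + q = 12
s + l > p + q → non-Grashof → no link fully rotates → triple-rocker

triple-rocker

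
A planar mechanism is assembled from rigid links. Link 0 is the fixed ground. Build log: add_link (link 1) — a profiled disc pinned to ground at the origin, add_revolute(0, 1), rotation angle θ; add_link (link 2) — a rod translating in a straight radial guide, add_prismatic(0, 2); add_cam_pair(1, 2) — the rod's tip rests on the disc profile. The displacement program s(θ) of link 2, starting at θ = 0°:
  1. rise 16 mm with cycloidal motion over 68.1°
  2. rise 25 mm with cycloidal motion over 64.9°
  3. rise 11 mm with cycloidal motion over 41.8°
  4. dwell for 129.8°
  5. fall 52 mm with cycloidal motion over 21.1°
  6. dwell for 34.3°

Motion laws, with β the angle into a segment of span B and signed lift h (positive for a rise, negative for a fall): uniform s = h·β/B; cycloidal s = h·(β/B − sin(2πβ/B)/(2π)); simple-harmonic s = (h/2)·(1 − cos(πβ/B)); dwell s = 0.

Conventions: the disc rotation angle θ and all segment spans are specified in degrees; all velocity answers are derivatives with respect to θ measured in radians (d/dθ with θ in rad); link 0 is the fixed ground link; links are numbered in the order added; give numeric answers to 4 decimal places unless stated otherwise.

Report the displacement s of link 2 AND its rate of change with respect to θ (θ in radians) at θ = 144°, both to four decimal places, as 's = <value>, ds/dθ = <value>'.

seg 1 [0°–68.1°] cycloidal, h=16: full span → s += 16 → s = 16.0000
seg 2 [68.1°–133°] cycloidal, h=25: full span → s += 25 → s = 41.0000
seg 3 [133°–174.8°] cycloidal, h=11: θ=144° here. β=11, B=41.8. 11·(0.2632 − sin(2π·0.2632)/(2π)) = 1.1500 → s = 42.1500
velocity in seg [133°–174.8°] (cycloidal), θ in radians: β = 11° = 0.1920 rad, B = 41.8° = 0.7295 rad; ds/dθ = (h/B)(1 − cos(2πβ/B)) = (11/0.7295)(1 − cos(2π·0.2632)) = 16.322955 mm/rad

s = 42.1500, ds/dθ = 16.3230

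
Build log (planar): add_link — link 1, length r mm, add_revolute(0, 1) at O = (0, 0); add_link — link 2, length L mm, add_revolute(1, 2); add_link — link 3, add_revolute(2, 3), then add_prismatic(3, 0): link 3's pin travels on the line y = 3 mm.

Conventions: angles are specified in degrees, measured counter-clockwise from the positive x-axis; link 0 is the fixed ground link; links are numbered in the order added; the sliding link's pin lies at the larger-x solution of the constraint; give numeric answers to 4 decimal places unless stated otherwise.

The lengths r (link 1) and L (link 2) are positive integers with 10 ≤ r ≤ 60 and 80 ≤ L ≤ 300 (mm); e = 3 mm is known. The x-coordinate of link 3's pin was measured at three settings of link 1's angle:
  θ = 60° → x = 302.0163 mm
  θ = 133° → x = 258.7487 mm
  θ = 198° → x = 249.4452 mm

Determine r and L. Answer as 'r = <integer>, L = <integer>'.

constraint per measurement: (x − r cos θ)² + (r sin θ − e)² = L²
subtracting the θ₁ and θ₂ equations cancels the r² and L² terms:
r = (x₁² − x₂²) / (2[(x₁cos θ₁ + e sin θ₁) − (x₂cos θ₂ + e sin θ₂)]) = 36.9999 → r = 37
L² = (x₁ − r cos θ₁)² + (r sin θ₁ − e)² = 81224.9847 → L = 285.0000 → L = 285
check at θ₃=198°: x = 249.4452 (printed 249.4452) ✓

r = 37, L = 285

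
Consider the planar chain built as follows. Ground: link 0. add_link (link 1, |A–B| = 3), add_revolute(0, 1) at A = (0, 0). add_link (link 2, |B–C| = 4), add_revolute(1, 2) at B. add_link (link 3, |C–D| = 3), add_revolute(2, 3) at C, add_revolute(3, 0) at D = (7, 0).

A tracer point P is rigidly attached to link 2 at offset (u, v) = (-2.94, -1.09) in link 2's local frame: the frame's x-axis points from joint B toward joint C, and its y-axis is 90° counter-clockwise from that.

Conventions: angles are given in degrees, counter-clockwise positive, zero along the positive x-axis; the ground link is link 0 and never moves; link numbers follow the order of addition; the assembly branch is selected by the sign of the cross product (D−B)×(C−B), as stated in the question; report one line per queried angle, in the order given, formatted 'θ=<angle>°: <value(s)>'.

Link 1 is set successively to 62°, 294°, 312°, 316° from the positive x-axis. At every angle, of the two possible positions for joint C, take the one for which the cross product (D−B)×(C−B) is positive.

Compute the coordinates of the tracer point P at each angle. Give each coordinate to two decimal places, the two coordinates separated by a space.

A=(0,0), D=(7.00,0)
θ=62°: B = A + 3.00·(cos62°, sin62°) = (1.4084, 2.6488)
θ=62°: |BD| = 6.1873
θ=62°: circle(B,4.00) ∩ circle(D,3.00): a=3.6593, h=1.6154
θ=62°:   candidates: C₊=(5.4070,2.5421) cross=9.995; C₋=(4.0239,-0.3776) cross=-9.995
θ=62°:   branch + wants cross > 0 → take C=(5.4070,2.5421) (cross=9.995)
θ=62°: ex = (C−B)/|BC| = (0.9996,-0.0267); ey = (0.0267,0.9996)
θ=62°: P = B + -2.94·ex + -1.09·ey = (-1.5596,1.6377)
θ=294°: B = A + 3.00·(cos294°, sin294°) = (1.2202, -2.7406)
θ=294°: |BD| = 6.3966
θ=294°: circle(B,4.00) ∩ circle(D,3.00): a=3.7455, h=1.4040
θ=294°:   candidates: C₊=(4.0029,0.1328) cross=8.981; C₋=(5.2061,-2.4045) cross=-8.981
θ=294°:   branch + wants cross > 0 → take C=(4.0029,0.1328) (cross=8.981)
θ=294°: ex = (C−B)/|BC| = (0.6957,0.7183); ey = (-0.7183,0.6957)
θ=294°: P = B + -2.94·ex + -1.09·ey = (-0.0421,-5.6109)
θ=312°: B = A + 3.00·(cos312°, sin312°) = (2.0074, -2.2294)
θ=312°: |BD| = 5.4678
θ=312°: circle(B,4.00) ∩ circle(D,3.00): a=3.3740, h=2.1485
θ=312°:   candidates: C₊=(4.2121,1.1081) cross=11.748; C₋=(5.9642,-2.8155) cross=-11.748
θ=312°:   branch + wants cross > 0 → take C=(4.2121,1.1081) (cross=11.748)
θ=312°: ex = (C−B)/|BC| = (0.5512,0.8344); ey = (-0.8344,0.5512)
θ=312°: P = B + -2.94·ex + -1.09·ey = (1.2964,-5.2833)
θ=316°: B = A + 3.00·(cos316°, sin316°) = (2.1580, -2.0840)
θ=316°: |BD| = 5.2714
θ=316°: circle(B,4.00) ∩ circle(D,3.00): a=3.2997, h=2.2610
θ=316°:   candidates: C₊=(4.2950,1.2973) cross=11.919; C₋=(6.0827,-2.8563) cross=-11.919
θ=316°:   branch + wants cross > 0 → take C=(4.2950,1.2973) (cross=11.919)
θ=316°: ex = (C−B)/|BC| = (0.5342,0.8453); ey = (-0.8453,0.5342)
θ=316°: P = B + -2.94·ex + -1.09·ey = (1.5087,-5.1516)

θ=62°: -1.56 1.64
θ=294°: -0.04 -5.61
θ=312°: 1.30 -5.28
θ=316°: 1.51 -5.15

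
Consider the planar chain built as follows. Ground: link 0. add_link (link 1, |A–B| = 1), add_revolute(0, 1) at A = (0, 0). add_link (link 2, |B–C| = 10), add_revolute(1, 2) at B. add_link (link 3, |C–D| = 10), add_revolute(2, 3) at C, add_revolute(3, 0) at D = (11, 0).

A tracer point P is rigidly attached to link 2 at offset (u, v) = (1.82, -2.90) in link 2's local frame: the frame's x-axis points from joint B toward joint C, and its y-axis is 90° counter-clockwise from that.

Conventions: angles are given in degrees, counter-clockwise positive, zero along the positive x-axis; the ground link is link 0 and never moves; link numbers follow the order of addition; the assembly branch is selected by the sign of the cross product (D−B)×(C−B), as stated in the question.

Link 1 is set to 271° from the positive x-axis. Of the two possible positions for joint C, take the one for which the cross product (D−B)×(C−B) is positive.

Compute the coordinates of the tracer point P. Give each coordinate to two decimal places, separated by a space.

A=(0,0), D=(11.00,0)
B = A + 1.00·(cos271°, sin271°) = (0.0175, -0.9998)
|BD| = 11.0280
circle(B,10.00) ∩ circle(D,10.00): a=5.5140, h=8.3424
  candidates: C₊=(4.7524,7.8081) cross=92.000; C₋=(6.2651,-8.8080) cross=-92.000
  branch + wants cross > 0 → take C=(4.7524,7.8081) (cross=92.000)
ex = (C−B)/|BC| = (0.4735,0.8808); ey = (-0.8808,0.4735)
P = B + 1.82·ex + -2.90·ey = (3.4335,-0.7699)

3.43 -0.77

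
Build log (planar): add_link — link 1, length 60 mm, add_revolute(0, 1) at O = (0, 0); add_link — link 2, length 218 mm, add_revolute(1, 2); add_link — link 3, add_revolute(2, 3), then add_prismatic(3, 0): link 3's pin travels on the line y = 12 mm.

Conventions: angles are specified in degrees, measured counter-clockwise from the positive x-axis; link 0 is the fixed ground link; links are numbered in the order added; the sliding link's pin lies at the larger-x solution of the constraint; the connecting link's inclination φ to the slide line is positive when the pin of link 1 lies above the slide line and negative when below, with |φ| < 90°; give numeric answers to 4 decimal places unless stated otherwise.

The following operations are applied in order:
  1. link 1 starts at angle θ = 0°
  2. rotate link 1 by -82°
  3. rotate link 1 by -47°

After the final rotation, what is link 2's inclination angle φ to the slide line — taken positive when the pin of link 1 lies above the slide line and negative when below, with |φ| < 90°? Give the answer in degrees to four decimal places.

geometry: r = 60 mm, L = 218 mm, e = 12 mm; θ starts at 0°
rotate link 1 by -82°: θ ← 0° -82° = -82°
rotate link 1 by -47°: θ ← -82° -47° = -129°
h = r sin θ − e = -46.628758 − 12 = -58.628758
sin φ = h / L = -58.628758 / 218 = -0.26893926
φ = arcsin(-0.26893926) = -15.601156°

-15.6012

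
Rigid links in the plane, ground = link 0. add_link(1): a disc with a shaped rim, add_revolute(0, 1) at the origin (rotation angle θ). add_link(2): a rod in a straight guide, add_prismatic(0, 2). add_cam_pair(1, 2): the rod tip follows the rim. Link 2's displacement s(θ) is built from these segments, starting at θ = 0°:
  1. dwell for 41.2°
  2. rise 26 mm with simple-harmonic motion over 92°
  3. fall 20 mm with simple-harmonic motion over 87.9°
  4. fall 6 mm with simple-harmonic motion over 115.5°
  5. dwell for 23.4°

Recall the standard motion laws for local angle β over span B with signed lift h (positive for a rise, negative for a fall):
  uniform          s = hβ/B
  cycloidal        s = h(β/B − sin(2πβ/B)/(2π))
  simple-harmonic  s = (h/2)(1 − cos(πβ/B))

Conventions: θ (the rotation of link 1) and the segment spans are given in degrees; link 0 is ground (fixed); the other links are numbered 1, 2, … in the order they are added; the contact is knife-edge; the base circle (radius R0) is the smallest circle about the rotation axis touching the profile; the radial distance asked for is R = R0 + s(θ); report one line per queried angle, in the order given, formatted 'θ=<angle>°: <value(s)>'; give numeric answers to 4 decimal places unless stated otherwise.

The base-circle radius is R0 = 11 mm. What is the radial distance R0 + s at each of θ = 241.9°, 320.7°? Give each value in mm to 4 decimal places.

segment 1 (0° to 41.2°, dwell): s unchanged at 0.0000
segment 2 (41.2° to 133.2°, simple-harmonic, h = 26) is passed completely: s = 0.0000 + (26) = 26.0000
segment 3 (133.2° to 221.1°, simple-harmonic, h = -20) is passed completely: s = 26.0000 + (-20) = 6.0000
θ = 241.9° falls in segment 4 (221.1° to 336.6°, simple-harmonic, h = -6): β = 241.9 − 221.1 = 20.8°, B = 115.5°; Δs = -6/2·(1 − cos(π·0.1801)) = -0.4675; s = 6.0000 − 0.4675 = 5.5325
θ = 320.7° falls in segment 4 (221.1° to 336.6°, simple-harmonic, h = -6): β = 320.7 − 221.1 = 99.6°, B = 115.5°; Δs = -6/2·(1 − cos(π·0.8623)) = -5.7238; s = 6.0000 − 5.7238 = 0.2762
θ=241.9°: R = R0 + s = 11 + 5.5325 = 16.5325
θ=320.7°: R = R0 + s = 11 + 0.2762 = 11.2762

θ=241.9°: 16.5325
θ=320.7°: 11.2762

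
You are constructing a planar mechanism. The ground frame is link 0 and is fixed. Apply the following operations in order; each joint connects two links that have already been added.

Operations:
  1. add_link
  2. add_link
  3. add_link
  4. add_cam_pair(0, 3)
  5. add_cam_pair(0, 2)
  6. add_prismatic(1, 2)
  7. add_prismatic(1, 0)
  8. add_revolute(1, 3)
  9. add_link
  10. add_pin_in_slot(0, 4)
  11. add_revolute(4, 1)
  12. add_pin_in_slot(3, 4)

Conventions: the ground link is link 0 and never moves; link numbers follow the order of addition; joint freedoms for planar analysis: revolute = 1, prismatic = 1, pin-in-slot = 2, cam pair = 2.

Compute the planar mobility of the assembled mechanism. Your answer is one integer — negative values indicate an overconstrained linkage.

ground; <1,0,0>
#1 <2,0,0>
#2 <3,0,0>
#3 <4,0,0>
C:0↔3 J2 <4,0,1>
C:0↔2 J2 <4,0,2>
P:1↔2 J1 <4,1,2>
P:1↔0 J1 <4,2,2>
R:1↔3 J1 <4,3,2>
#4 <5,3,2>
PS:0↔4 J2 <5,3,3>
R:4↔1 J1 <5,4,3>
PS:3↔4 J2 <5,4,4>
3×4 − 2×4 − 1×4 = 0

M = 0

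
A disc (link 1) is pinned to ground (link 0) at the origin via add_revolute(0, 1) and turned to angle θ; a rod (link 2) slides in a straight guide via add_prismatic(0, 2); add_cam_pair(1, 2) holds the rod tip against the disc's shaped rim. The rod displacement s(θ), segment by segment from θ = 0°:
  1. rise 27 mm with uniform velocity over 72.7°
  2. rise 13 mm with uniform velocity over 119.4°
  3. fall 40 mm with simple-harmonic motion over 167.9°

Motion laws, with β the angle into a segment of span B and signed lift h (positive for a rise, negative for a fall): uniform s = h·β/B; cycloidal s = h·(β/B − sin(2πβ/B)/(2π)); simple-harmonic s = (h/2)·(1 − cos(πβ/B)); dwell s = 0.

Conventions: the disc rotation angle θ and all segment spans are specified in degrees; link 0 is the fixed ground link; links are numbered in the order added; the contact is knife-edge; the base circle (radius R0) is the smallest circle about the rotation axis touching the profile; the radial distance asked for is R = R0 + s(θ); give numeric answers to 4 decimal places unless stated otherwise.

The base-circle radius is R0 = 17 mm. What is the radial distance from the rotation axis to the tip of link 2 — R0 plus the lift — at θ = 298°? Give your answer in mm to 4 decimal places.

segment 1 (0° to 72.7°, uniform, h = 27) is passed completely: s = 0.0000 + (27) = 27.0000
segment 2 (72.7° to 192.1°, uniform, h = 13) is passed completely: s = 27.0000 + (13) = 40.0000
θ = 298° falls in segment 3 (192.1° to 360°, simple-harmonic, h = -40): β = 298 − 192.1 = 105.9°, B = 167.9°; Δs = -40/2·(1 − cos(π·0.6307)) = -27.9852; s = 40.0000 − 27.9852 = 12.0148
R = R0 + s = 17 + 12.0148 = 29.0148

29.0148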